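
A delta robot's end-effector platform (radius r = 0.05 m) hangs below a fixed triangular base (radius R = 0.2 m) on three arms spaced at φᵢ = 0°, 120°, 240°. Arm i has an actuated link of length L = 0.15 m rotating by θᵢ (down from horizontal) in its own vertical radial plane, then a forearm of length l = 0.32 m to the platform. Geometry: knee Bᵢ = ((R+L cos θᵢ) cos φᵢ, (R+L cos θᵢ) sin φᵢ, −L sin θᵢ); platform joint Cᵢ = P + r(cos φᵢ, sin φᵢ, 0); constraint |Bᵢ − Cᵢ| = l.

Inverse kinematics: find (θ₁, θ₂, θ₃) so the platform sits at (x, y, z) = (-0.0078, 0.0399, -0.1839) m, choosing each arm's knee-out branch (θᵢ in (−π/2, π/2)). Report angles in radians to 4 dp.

θ₁ = 0.4363, θ₂ = 0.0000, θ₃ = 0.6111

arm 1 (φ=0.0°): x'=-0.0078, y'=0.0399
  e−x'=0.1578;  (l²−L²−(e−x')²−y'²−z²)/2L = 0.0653
  θ1 = atan2(B,A) + arccos(C/0.2423) = 0.4363
rotate P by −φ2: (0.0385, -0.0132, -0.1839)
  A=0.1115, B=-0.1839, C=(l²−L²−A²−y'²−z²)/(2L)=0.1115
  √(A²+B²)=0.2151;  θ2 = -1.0256+1.0256 ≈ 0.0000
rotate P by −φ3: (-0.0307, -0.0267, -0.1839)
  e−x'=0.1807;  (l²−L²−(e−x')²−y'²−z²)/2L = 0.0424
  γ=atan2(-0.1839,0.1807)=-0.7943;  ψ=arccos(0.1646)=1.4054;  θ3=γ+ψ≈0.6111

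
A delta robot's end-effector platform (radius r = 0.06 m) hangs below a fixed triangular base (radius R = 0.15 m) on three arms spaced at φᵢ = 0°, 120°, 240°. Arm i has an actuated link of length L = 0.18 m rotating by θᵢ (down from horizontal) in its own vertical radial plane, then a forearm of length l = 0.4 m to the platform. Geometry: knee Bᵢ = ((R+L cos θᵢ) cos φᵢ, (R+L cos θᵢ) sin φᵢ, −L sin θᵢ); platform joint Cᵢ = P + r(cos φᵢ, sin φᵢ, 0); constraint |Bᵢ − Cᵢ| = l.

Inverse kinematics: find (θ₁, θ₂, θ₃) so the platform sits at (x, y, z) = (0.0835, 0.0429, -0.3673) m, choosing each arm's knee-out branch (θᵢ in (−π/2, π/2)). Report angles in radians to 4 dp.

φ1=0.0° → target in arm frame (0.0835, 0.0429)
  A=0.0065, B=-0.3673, C=(l²−L²−A²−y'²−z²)/(2L)=-0.0255
  γ=atan2(-0.3673,0.0065)=-1.5531;  ψ=arccos(-0.0695)=1.6404;  θ1=γ+ψ≈0.0873
arm 2 (φ=120.0°): x'=-0.0046, y'=-0.0938
  e−x'=0.0946;  (l²−L²−(e−x')²−y'²−z²)/2L = -0.0696
  θ2 = atan2(B,A) + arccos(C/0.3793) = 0.4366
rotate P by −φ3: (-0.0789, 0.0509, -0.3673)
  A=0.1689, B=-0.3673, C=(l²−L²−A²−y'²−z²)/(2L)=-0.1067
  γ=atan2(-0.3673,0.1689)=-1.1398;  ψ=arccos(-0.2640)=1.8380;  θ3=γ+ψ≈0.6982

θ₁ = 0.0873, θ₂ = 0.4366, θ₃ = 0.6982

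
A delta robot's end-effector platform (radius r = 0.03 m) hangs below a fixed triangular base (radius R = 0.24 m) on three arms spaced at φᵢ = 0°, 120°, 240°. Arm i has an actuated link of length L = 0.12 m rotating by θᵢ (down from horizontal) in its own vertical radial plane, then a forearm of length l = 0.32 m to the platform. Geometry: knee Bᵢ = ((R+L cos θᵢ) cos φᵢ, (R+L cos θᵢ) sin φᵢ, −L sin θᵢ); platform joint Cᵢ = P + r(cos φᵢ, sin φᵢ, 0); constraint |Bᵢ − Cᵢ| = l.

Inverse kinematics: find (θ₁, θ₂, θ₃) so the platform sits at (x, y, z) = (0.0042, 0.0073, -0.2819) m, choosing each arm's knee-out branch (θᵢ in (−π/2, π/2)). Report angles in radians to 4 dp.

θ₁ = 1.0469, θ₂ = 1.0468, θ₃ = 1.1346

arm 1 (φ=0.0°): x'=0.0042, y'=0.0073
  A cos θ + B sin θ = C:  0.2058·cos θ + -0.2819·sin θ = -0.1411
  θ1 = atan2(B,A) + arccos(C/0.3490) = 1.0469
arm 2 (φ=120.0°): x'=0.0042, y'=-0.0073
  e−x'=0.2058;  (l²−L²−(e−x')²−y'²−z²)/2L = -0.1411
  γ=atan2(-0.2819,0.2058)=-0.9402;  ψ=arccos(-0.4043)=1.9870;  θ2=γ+ψ≈1.0468
rotate P by −φ3: (-0.0084, 0.0000, -0.2819)
  A=0.2184, B=-0.2819, C=(l²−L²−A²−y'²−z²)/(2L)=-0.1632
  θ3 = atan2(B,A) + arccos(C/0.3566) = 1.1346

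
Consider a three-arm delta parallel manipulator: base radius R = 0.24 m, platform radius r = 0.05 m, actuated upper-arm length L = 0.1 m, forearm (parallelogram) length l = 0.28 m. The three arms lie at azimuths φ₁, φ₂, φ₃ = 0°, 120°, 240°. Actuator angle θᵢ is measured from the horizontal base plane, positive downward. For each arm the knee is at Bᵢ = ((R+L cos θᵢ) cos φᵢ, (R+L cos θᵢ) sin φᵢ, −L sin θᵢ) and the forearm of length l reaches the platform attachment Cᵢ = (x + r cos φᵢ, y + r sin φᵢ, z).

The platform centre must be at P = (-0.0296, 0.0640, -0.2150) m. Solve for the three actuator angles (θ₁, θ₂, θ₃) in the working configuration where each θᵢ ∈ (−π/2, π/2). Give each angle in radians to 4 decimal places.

rotate P by −φ1: (-0.0296, 0.0640, -0.2150)
  A cos θ + B sin θ = C:  0.2196·cos θ + -0.2150·sin θ = -0.1507
  θ1 = atan2(B,A) + arccos(C/0.3073) = 1.3086
φ2=120.0° → target in arm frame (0.0702, -0.0064)
  e−x'=0.1198;  (l²−L²−(e−x')²−y'²−z²)/2L = 0.0389
  γ=atan2(-0.2150,0.1198)=-1.0625;  ψ=arccos(0.1582)=1.4119;  θ2=γ+ψ≈0.3494
arm 3 (φ=240.0°): x'=-0.0406, y'=-0.0576
  e−x'=0.2306;  (l²−L²−(e−x')²−y'²−z²)/2L = -0.1717
  γ=atan2(-0.2150,0.2306)=-0.7503;  ψ=arccos(-0.5445)=2.1466;  θ3=γ+ψ≈1.3962

θ₁ = 1.3086, θ₂ = 0.3494, θ₃ = 1.3962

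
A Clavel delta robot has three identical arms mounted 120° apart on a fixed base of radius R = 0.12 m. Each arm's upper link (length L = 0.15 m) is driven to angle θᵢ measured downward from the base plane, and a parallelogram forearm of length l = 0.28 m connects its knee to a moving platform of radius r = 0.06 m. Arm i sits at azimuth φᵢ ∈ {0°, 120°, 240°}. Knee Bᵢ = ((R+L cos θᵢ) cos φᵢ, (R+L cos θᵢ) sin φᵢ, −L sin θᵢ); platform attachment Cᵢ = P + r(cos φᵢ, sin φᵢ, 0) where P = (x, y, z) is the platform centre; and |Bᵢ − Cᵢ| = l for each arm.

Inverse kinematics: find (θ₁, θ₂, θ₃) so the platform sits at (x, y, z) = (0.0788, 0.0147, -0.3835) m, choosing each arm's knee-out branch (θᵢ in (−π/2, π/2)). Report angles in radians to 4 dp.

θ₁ = 0.8724, θ₂ = 1.3090, θ₃ = 1.3961

φ1=0.0° → target in arm frame (0.0788, 0.0147)
  e−x'=-0.0188;  (l²−L²−(e−x')²−y'²−z²)/2L = -0.3058
  γ=atan2(-0.3835,-0.0188)=-1.6198;  ψ=arccos(-0.7965)=2.4922;  θ1=γ+ψ≈0.8724
φ2=120.0° → target in arm frame (-0.0267, -0.0756)
  A cos θ + B sin θ = C:  0.0867·cos θ + -0.3835·sin θ = -0.3480
  √(A²+B²)=0.3932;  θ2 = -1.3485+2.6575 ≈ 1.3090
rotate P by −φ3: (-0.0521, 0.0609, -0.3835)
  A cos θ + B sin θ = C:  0.1121·cos θ + -0.3835·sin θ = -0.3582
  √(A²+B²)=0.3996;  θ3 = -1.2863+2.6825 ≈ 1.3961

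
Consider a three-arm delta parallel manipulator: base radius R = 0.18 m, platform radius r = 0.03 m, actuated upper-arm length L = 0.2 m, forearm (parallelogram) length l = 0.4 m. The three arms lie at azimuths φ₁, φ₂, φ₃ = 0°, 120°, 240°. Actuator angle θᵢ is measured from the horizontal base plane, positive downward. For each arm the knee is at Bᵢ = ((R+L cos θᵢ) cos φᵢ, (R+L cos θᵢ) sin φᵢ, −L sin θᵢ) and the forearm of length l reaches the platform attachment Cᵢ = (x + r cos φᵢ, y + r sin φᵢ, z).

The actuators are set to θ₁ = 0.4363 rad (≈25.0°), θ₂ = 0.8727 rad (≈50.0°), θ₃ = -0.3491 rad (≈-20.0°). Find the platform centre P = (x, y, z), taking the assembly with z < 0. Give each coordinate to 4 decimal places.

φ1=0.0°: virtual centre (0.3313, 0.0000, -0.0845), radius l
S2 = (0.2786·cos120.0°, 0.2786·sin120.0°, -0.1532) = (-0.1393, 0.2412, -0.1532)
S3 = (0.3379·cos240.0°, 0.3379·sin240.0°, 0.0684) = (-0.1690, -0.2927, 0.0684)
subtract pairs → two planes through P
[-0.9411 0.4825 -0.1374]·P = -0.0158;  [-1.0005 -0.5853 0.3059]·P = 0.0020
Cramer: x(z) = 0.0080+0.0650z;  y(z) = -0.0171+0.4115z
sphere 1 gives Az²+Bz+C=0 with A=1.1735, B=0.1129, C=-0.0481;  B²−4AC=0.2384;  roots -0.2562, 0.1599;  negative root z = -0.2562
x = -0.0086, y = -0.1225

(-0.0086, -0.1225, -0.2562)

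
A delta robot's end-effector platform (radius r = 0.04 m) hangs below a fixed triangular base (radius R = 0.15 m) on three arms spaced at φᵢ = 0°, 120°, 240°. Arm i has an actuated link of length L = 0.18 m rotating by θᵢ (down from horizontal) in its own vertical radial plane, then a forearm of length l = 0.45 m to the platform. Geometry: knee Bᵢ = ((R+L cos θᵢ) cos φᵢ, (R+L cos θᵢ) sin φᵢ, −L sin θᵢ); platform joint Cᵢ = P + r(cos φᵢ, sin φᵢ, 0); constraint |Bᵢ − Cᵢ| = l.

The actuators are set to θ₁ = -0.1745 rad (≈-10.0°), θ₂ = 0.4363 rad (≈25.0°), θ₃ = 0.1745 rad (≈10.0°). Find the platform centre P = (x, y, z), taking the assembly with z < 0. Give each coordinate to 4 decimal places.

arm 1 at φ=0.0°: ρ1 = 0.2873;  O1 = (0.2873, 0.0000, 0.0313)
arm 2 at φ=120.0°: ρ2 = 0.2731;  O2 = (-0.1366, 0.2365, -0.0761)
φ3=240.0°: virtual centre (-0.1436, -0.2488, -0.0313), radius l
|O₂|²−|O₁|² = -0.0031;  |O₃|²−|O₁|² = 0.0000
plane₁₂: -0.8477x+0.4731y+-0.2146z = -0.0031
Cramer: x(z) = 0.0019-0.2000z;  y(z) = -0.0032+0.0953z
into |P−O₁|² = l²: 1.0491z² + 0.0511z + -0.1201 = 0;  Δ = 0.5064;  z = -0.3635 or 0.3148 → z<0 root = -0.3635
x = 0.0746, y = -0.0379

(0.0746, -0.0379, -0.3635)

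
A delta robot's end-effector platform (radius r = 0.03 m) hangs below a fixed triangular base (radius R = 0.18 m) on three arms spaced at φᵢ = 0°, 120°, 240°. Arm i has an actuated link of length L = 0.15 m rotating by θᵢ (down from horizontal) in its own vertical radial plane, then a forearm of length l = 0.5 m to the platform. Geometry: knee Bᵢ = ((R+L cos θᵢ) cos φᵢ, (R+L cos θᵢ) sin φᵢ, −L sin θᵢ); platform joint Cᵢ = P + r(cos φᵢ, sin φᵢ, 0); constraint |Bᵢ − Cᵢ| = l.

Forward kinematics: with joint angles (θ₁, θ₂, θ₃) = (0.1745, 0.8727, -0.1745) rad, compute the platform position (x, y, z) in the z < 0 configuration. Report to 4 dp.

φ1=0.0°: virtual centre (0.2977, 0.0000, -0.0260), radius l
φ2=120.0°: virtual centre (-0.1232, 0.2134, -0.1149), radius l
O3 = (0.2977·cos240.0°, 0.2977·sin240.0°, 0.0260) = (-0.1489, -0.2578, 0.0260)
|O₂|²−|O₁|² = -0.0154;  |O₃|²−|O₁|² = 0.0000
plane₁₂: -0.8419x+0.4268y+-0.1777z = -0.0154
Cramer: x(z) = 0.0097-0.0579z;  y(z) = -0.0169+0.3023z
sphere 1 gives Az²+Bz+C=0 with A=1.0947, B=0.0752, C=-0.1661;  B²−4AC=0.7330;  roots -0.4254, 0.3567;  negative root z = -0.4254
x = 0.0344, y = -0.1454

(0.0344, -0.1454, -0.4254)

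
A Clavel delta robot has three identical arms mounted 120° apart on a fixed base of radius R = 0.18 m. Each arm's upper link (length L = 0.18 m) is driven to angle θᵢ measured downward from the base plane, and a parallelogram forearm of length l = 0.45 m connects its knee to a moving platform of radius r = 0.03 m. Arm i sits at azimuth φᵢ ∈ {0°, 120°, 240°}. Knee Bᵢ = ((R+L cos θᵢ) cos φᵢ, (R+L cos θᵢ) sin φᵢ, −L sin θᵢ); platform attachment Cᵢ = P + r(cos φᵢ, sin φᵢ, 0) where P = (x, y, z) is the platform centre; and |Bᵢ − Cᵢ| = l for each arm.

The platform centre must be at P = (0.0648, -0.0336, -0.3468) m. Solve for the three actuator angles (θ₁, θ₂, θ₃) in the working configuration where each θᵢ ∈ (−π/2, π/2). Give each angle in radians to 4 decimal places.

θ₁ = -0.0873, θ₂ = 0.5233, θ₃ = 0.2617

arm 1 (φ=0.0°): x'=0.0648, y'=-0.0336
  e−x'=0.0852;  (l²−L²−(e−x')²−y'²−z²)/2L = 0.1151
  γ=atan2(-0.3468,0.0852)=-1.3299;  ψ=arccos(0.3224)=1.2426;  θ1=γ+ψ≈-0.0873
arm 2 (φ=120.0°): x'=-0.0615, y'=-0.0393
  A cos θ + B sin θ = C:  0.2115·cos θ + -0.3468·sin θ = 0.0099
  θ2 = atan2(B,A) + arccos(C/0.4062) = 0.5233
arm 3 (φ=240.0°): x'=-0.0033, y'=0.0729
  A cos θ + B sin θ = C:  0.1533·cos θ + -0.3468·sin θ = 0.0584
  √(A²+B²)=0.3792;  θ3 = -1.1546+1.4163 ≈ 0.2617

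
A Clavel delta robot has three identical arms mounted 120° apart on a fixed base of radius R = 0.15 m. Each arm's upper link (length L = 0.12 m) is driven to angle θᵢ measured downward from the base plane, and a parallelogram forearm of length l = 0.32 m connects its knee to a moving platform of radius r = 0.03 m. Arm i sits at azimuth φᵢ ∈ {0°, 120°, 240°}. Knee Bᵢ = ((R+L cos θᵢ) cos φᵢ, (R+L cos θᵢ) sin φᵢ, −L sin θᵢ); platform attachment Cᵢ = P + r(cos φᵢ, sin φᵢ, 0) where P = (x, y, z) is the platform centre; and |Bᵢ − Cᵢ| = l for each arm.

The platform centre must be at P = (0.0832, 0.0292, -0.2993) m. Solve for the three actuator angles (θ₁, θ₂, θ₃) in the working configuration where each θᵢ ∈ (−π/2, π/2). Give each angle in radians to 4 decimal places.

θ₁ = 0.1747, θ₂ = 0.7855, θ₃ = 1.0476

φ1=0.0° → target in arm frame (0.0832, 0.0292)
  e−x'=0.0368;  (l²−L²−(e−x')²−y'²−z²)/2L = -0.0158
  √(A²+B²)=0.3016;  θ1 = -1.4485+1.6232 ≈ 0.1747
rotate P by −φ2: (-0.0163, -0.0867, -0.2993)
  A cos θ + B sin θ = C:  0.1363·cos θ + -0.2993·sin θ = -0.1153
  θ2 = atan2(B,A) + arccos(C/0.3289) = 0.7855
φ3=240.0° → target in arm frame (-0.0669, 0.0575)
  A cos θ + B sin θ = C:  0.1869·cos θ + -0.2993·sin θ = -0.1659
  γ=atan2(-0.2993,0.1869)=-1.0126;  ψ=arccos(-0.4701)=2.0602;  θ3=γ+ψ≈1.0476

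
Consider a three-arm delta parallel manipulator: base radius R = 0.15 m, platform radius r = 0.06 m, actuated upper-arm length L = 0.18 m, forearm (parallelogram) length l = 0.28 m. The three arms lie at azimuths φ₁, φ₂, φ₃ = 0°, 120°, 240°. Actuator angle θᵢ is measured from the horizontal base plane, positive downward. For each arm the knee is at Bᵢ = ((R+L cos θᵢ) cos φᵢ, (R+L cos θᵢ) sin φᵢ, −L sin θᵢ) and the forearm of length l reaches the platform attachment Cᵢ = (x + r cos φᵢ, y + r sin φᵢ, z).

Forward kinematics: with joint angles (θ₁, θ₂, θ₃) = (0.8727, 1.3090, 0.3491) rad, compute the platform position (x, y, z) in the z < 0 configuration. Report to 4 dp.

(0.0055, -0.1271, -0.2867)

φ1=0.0°: virtual centre (0.2057, 0.0000, -0.1379), radius l
arm 2 at φ=120.0°: ρ2 = 0.1366;  O2 = (-0.0683, 0.1183, -0.1739)
O3 = (0.2591·cos240.0°, 0.2591·sin240.0°, -0.0616) = (-0.1296, -0.2244, -0.0616)
|O₂|²−|O₁|² = -0.0124;  |O₃|²−|O₁|² = 0.0096
plane₁₂: -0.5480x+0.2366y+-0.0719z = -0.0124
det = 0.4046;  x = 0.0082+0.0094z,  y = -0.0336+0.3260z
quadratic in z: (1.1064)z²+(0.2501)z+(-0.0192)=0, √Δ=0.3843 → z ∈ {-0.2867, 0.0606}; z = -0.2867 (taking z<0)
x = 0.0055, y = -0.1271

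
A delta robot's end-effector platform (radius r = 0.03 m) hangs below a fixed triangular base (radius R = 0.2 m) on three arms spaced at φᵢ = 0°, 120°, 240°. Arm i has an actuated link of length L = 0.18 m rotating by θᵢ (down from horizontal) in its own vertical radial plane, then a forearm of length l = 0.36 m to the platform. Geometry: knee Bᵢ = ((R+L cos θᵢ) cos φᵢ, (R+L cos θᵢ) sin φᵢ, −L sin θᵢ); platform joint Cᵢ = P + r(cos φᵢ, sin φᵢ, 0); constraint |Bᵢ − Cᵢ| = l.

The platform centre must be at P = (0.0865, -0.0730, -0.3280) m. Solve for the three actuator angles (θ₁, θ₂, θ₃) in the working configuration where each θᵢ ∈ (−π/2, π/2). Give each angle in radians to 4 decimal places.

φ1=0.0° → target in arm frame (0.0865, -0.0730)
  A=0.0835, B=-0.3280, C=(l²−L²−A²−y'²−z²)/(2L)=-0.0630
  θ1 = atan2(B,A) + arccos(C/0.3385) = 0.4366
arm 2 (φ=120.0°): x'=-0.1065, y'=-0.0384
  A cos θ + B sin θ = C:  0.2765·cos θ + -0.3280·sin θ = -0.2453
  √(A²+B²)=0.4290;  θ2 = -0.8704+2.1794 ≈ 1.3090
φ3=240.0° → target in arm frame (0.0200, 0.1114)
  A=0.1500, B=-0.3280, C=(l²−L²−A²−y'²−z²)/(2L)=-0.1258
  γ=atan2(-0.3280,0.1500)=-1.1418;  ψ=arccos(-0.3489)=1.9272;  θ3=γ+ψ≈0.7854

θ₁ = 0.4366, θ₂ = 1.3090, θ₃ = 0.7854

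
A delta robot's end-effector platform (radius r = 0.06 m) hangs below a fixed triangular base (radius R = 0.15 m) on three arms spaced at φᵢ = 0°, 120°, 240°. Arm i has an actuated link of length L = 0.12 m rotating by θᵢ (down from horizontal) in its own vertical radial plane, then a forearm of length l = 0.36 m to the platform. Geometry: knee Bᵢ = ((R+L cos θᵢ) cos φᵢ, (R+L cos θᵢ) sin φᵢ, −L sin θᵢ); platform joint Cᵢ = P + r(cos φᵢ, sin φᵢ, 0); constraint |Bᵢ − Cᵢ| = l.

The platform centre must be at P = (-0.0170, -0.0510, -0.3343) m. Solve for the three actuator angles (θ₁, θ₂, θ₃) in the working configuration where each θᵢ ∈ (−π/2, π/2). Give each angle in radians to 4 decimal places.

θ₁ = 0.4360, θ₂ = 0.5232, θ₃ = 0.0873

φ1=0.0° → target in arm frame (-0.0170, -0.0510)
  A cos θ + B sin θ = C:  0.1070·cos θ + -0.3343·sin θ = -0.0442
  γ=atan2(-0.3343,0.1070)=-1.2610;  ψ=arccos(-0.1259)=1.6970;  θ1=γ+ψ≈0.4360
arm 2 (φ=120.0°): x'=-0.0357, y'=0.0402
  A=0.1257, B=-0.3343, C=(l²−L²−A²−y'²−z²)/(2L)=-0.0582
  √(A²+B²)=0.3571;  θ2 = -1.2112+1.7345 ≈ 0.5232
arm 3 (φ=240.0°): x'=0.0527, y'=0.0108
  A=0.0373, B=-0.3343, C=(l²−L²−A²−y'²−z²)/(2L)=0.0081
  √(A²+B²)=0.3364;  θ3 = -1.4596+1.5468 ≈ 0.0873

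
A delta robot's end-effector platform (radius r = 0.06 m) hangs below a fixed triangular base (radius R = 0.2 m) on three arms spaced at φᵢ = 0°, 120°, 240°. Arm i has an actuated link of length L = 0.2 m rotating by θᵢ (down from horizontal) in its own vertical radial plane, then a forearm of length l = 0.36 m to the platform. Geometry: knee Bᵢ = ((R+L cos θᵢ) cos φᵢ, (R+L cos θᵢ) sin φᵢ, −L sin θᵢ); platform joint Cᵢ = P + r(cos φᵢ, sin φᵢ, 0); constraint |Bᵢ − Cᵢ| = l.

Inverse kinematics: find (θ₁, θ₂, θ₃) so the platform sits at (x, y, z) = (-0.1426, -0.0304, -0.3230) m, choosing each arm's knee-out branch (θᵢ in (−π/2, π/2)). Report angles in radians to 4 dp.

arm 1 (φ=0.0°): x'=-0.1426, y'=-0.0304
  A cos θ + B sin θ = C:  0.2826·cos θ + -0.3230·sin θ = -0.2388
  θ1 = atan2(B,A) + arccos(C/0.4292) = 1.3088
φ2=120.0° → target in arm frame (0.0450, 0.1387)
  A=0.0950, B=-0.3230, C=(l²−L²−A²−y'²−z²)/(2L)=-0.1075
  √(A²+B²)=0.3367;  θ2 = -1.2847+1.8957 ≈ 0.6111
rotate P by −φ3: (0.0976, -0.1083, -0.3230)
  A=0.0424, B=-0.3230, C=(l²−L²−A²−y'²−z²)/(2L)=-0.0706
  √(A²+B²)=0.3258;  θ3 = -1.4404+1.7893 ≈ 0.3490

θ₁ = 1.3088, θ₂ = 0.6111, θ₃ = 0.3490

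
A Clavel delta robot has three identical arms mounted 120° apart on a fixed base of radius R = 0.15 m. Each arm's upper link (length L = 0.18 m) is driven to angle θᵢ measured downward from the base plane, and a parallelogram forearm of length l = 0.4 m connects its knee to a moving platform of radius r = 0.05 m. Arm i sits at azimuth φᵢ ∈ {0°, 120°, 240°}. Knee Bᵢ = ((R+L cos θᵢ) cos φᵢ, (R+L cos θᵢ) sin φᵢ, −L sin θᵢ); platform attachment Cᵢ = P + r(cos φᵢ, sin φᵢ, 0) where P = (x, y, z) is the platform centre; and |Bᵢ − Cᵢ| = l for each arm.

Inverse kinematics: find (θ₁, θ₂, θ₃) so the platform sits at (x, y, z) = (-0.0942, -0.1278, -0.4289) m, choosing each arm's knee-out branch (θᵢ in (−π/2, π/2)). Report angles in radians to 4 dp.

θ₁ = 1.1345, θ₂ = 1.0472, θ₃ = 0.2615

φ1=0.0° → target in arm frame (-0.0942, -0.1278)
  e−x'=0.1942;  (l²−L²−(e−x')²−y'²−z²)/2L = -0.3067
  γ=atan2(-0.4289,0.1942)=-1.1456;  ψ=arccos(-0.6514)=2.2802;  θ1=γ+ψ≈1.1345
arm 2 (φ=120.0°): x'=-0.0636, y'=0.1455
  e−x'=0.1636;  (l²−L²−(e−x')²−y'²−z²)/2L = -0.2897
  √(A²+B²)=0.4590;  θ2 = -1.2064+2.2537 ≈ 1.0472
rotate P by −φ3: (0.1578, -0.0177, -0.4289)
  A cos θ + B sin θ = C:  -0.0578·cos θ + -0.4289·sin θ = -0.1667
  √(A²+B²)=0.4328;  θ3 = -1.7047+1.9662 ≈ 0.2615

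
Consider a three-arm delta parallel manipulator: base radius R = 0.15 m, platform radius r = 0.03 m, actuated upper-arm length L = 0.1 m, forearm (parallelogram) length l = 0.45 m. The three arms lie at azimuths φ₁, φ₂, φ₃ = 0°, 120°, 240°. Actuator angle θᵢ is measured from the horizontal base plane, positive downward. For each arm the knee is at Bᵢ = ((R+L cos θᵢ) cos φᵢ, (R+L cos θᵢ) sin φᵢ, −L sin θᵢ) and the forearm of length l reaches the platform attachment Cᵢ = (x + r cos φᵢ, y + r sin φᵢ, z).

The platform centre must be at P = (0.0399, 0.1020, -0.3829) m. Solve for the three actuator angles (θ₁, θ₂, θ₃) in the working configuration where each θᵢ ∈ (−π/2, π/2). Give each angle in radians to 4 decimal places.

θ₁ = -0.1744, θ₂ = -0.3492, θ₃ = 0.6106

arm 1 (φ=0.0°): x'=0.0399, y'=0.1020
  A=0.0801, B=-0.3829, C=(l²−L²−A²−y'²−z²)/(2L)=0.1453
  γ=atan2(-0.3829,0.0801)=-1.3646;  ψ=arccos(0.3715)=1.1901;  θ1=γ+ψ≈-0.1744
rotate P by −φ2: (0.0684, -0.0856, -0.3829)
  A=0.0516, B=-0.3829, C=(l²−L²−A²−y'²−z²)/(2L)=0.1795
  γ=atan2(-0.3829,0.0516)=-1.4368;  ψ=arccos(0.4646)=1.0876;  θ2=γ+ψ≈-0.3492
rotate P by −φ3: (-0.1083, -0.0164, -0.3829)
  e−x'=0.2283;  (l²−L²−(e−x')²−y'²−z²)/2L = -0.0325
  γ=atan2(-0.3829,0.2283)=-1.0332;  ψ=arccos(-0.0729)=1.6437;  θ3=γ+ψ≈0.6106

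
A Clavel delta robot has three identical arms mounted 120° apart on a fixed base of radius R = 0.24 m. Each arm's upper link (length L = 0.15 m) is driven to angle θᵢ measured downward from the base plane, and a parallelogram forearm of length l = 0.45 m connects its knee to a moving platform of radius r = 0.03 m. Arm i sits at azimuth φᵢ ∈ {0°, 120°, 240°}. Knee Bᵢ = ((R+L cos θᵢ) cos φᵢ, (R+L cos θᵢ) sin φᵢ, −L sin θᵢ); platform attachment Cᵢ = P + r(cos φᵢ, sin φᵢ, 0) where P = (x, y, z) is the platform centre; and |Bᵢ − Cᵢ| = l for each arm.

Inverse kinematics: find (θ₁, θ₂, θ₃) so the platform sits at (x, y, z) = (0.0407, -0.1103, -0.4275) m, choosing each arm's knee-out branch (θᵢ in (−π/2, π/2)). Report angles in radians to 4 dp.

θ₁ = 0.6985, θ₂ = 1.3964, θ₃ = 0.5237

φ1=0.0° → target in arm frame (0.0407, -0.1103)
  A cos θ + B sin θ = C:  0.1693·cos θ + -0.4275·sin θ = -0.1453
  γ=atan2(-0.4275,0.1693)=-1.1937;  ψ=arccos(-0.3160)=1.8923;  θ1=γ+ψ≈0.6985
rotate P by −φ2: (-0.1159, 0.0199, -0.4275)
  e−x'=0.3259;  (l²−L²−(e−x')²−y'²−z²)/2L = -0.3645
  √(A²+B²)=0.5375;  θ2 = -0.9195+2.3159 ≈ 1.3964
φ3=240.0° → target in arm frame (0.0752, 0.0904)
  A=0.1348, B=-0.4275, C=(l²−L²−A²−y'²−z²)/(2L)=-0.0970
  √(A²+B²)=0.4483;  θ3 = -1.2653+1.7890 ≈ 0.5237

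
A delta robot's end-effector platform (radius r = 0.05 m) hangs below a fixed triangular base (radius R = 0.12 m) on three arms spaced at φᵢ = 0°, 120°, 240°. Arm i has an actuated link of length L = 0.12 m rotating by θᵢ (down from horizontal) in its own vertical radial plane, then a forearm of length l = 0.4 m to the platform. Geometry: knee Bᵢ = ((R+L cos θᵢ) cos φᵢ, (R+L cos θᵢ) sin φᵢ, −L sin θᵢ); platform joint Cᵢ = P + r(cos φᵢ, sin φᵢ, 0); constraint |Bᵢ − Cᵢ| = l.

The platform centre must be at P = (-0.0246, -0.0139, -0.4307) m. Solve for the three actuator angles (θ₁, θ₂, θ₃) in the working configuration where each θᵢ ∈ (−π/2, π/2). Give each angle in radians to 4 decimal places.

θ₁ = 0.6981, θ₂ = 0.6107, θ₃ = 0.5236

φ1=0.0° → target in arm frame (-0.0246, -0.0139)
  A=0.0946, B=-0.4307, C=(l²−L²−A²−y'²−z²)/(2L)=-0.2044
  √(A²+B²)=0.4410;  θ1 = -1.3546+2.0526 ≈ 0.6981
arm 2 (φ=120.0°): x'=0.0003, y'=0.0283
  e−x'=0.0697;  (l²−L²−(e−x')²−y'²−z²)/2L = -0.1899
  γ=atan2(-0.4307,0.0697)=-1.4103;  ψ=arccos(-0.4351)=2.0210;  θ2=γ+ψ≈0.6107
rotate P by −φ3: (0.0243, -0.0144, -0.4307)
  A cos θ + B sin θ = C:  0.0457·cos θ + -0.4307·sin θ = -0.1758
  θ3 = atan2(B,A) + arccos(C/0.4331) = 0.5236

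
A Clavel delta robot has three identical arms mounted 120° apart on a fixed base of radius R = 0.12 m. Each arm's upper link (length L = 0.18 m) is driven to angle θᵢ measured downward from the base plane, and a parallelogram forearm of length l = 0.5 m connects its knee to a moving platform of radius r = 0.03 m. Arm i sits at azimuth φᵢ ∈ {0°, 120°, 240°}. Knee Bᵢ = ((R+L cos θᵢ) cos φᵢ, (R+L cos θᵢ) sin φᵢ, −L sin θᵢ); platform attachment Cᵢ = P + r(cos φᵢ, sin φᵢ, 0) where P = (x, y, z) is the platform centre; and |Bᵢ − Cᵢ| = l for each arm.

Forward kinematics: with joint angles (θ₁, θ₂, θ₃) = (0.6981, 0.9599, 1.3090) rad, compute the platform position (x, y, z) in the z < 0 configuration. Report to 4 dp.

arm 1 at φ=0.0°: e+L cos θ1 = 0.2279;  centre 1 = (0.2279, 0.0000, -0.1157)
centre 2 = (0.1932·cos120.0°, 0.1932·sin120.0°, -0.1474) = (-0.0966, 0.1674, -0.1474)
arm 3 at φ=240.0°: e+L cos θ3 = 0.1366;  centre 3 = (-0.0683, -0.1183, -0.1739)
eliminate P² terms by subtracting sphere 1 from 2 and 3
linear system: -0.6490x+0.3347y = -0.0062−-0.0635z; -0.5924x+-0.2366y = -0.0164−-0.1163z
Cramer: x(z) = 0.0198-0.1534z;  y(z) = 0.0198-0.1077z
sphere 1 gives Az²+Bz+C=0 with A=1.0351, B=0.2909, C=-0.1929;  B²−4AC=0.8835;  roots -0.5946, 0.3135;  negative root z = -0.5946
x = 0.1110, y = 0.0839

(0.1110, 0.0839, -0.5946)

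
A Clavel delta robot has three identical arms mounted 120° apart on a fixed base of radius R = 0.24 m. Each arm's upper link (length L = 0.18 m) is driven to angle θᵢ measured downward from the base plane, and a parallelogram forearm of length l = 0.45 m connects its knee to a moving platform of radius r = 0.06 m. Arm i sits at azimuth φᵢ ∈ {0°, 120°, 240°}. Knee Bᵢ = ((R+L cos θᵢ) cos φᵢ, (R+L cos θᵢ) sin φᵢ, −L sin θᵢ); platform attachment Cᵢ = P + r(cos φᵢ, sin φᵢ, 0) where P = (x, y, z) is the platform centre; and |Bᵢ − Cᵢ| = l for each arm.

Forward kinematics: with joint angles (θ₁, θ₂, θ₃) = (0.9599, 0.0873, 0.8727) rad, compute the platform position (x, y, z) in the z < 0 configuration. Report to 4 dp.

centre 1 = (0.2832·cos0.0°, 0.2832·sin0.0°, -0.1474) = (0.2832, 0.0000, -0.1474)
arm 2 at φ=120.0°: ρ2 = 0.3593;  centre 2 = (-0.1797, 0.3112, -0.0157)
arm 3 at φ=240.0°: ρ3 = 0.2957;  centre 3 = (-0.1478, -0.2561, -0.1379)
subtract pairs → two planes through P
[-0.9258 0.6224 0.2635]·P = 0.0274;  [-0.8622 -0.5122 0.0191]·P = 0.0045
det = 1.0108;  x = -0.0166+0.1453z,  y = 0.0193+-0.2073z
into |P−centre ₁|² = l²: 1.0641z² + 0.1998z + -0.0905 = 0;  Δ = 0.4249;  z = -0.4002 or 0.2124 → z<0 root = -0.4002
x = -0.0748, y = 0.1022

(-0.0748, 0.1022, -0.4002)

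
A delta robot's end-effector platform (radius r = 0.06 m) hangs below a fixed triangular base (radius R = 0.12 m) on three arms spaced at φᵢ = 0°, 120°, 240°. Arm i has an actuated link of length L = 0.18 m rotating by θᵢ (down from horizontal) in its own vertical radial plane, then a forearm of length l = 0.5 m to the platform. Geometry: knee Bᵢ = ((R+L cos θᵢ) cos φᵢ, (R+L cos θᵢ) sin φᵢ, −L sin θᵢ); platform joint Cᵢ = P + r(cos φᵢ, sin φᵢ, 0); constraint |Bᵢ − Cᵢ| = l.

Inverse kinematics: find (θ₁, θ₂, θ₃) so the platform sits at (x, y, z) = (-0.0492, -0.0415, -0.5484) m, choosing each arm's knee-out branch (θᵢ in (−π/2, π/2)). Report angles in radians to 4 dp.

θ₁ = 0.6981, θ₂ = 0.6111, θ₃ = 0.4364

φ1=0.0° → target in arm frame (-0.0492, -0.0415)
  e−x'=0.1092;  (l²−L²−(e−x')²−y'²−z²)/2L = -0.2689
  √(A²+B²)=0.5592;  θ1 = -1.3742+2.0724 ≈ 0.6981
rotate P by −φ2: (-0.0113, 0.0634, -0.5484)
  e−x'=0.0713;  (l²−L²−(e−x')²−y'²−z²)/2L = -0.2562
  θ2 = atan2(B,A) + arccos(C/0.5530) = 0.6111
φ3=240.0° → target in arm frame (0.0605, -0.0219)
  A cos θ + B sin θ = C:  -0.0005·cos θ + -0.5484·sin θ = -0.2323
  √(A²+B²)=0.5484;  θ3 = -1.5718+2.0082 ≈ 0.4364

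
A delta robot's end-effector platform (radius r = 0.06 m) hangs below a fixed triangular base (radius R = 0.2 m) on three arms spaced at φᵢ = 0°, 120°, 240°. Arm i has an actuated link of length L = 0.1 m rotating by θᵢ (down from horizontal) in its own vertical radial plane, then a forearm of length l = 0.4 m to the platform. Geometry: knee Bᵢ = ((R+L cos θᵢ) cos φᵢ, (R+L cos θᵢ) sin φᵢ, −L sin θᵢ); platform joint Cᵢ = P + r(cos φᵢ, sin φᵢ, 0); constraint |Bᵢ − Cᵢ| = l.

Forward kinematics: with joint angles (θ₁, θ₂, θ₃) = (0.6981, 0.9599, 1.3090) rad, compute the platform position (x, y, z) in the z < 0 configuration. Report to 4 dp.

(0.0523, 0.0366, -0.4271)

S1 = (0.2166·cos0.0°, 0.2166·sin0.0°, -0.0643) = (0.2166, 0.0000, -0.0643)
arm 2 at φ=120.0°: e+L cos θ2 = 0.1974;  S2 = (-0.0987, 0.1709, -0.0819)
arm 3 at φ=240.0°: e+L cos θ3 = 0.1659;  S3 = (-0.0829, -0.1437, -0.0966)
|S₂|²−|S₁|² = -0.0054;  |S₃|²−|S₁|² = -0.0142
[-0.6306 0.3418 -0.0353]·P = -0.0054;  [-0.5991 -0.2873 -0.0646]·P = -0.0142
Cramer: x(z) = 0.0166-0.0835z;  y(z) = 0.0148-0.0508z
into |P−S₁|² = l²: 1.0096z² + 0.1604z + -0.1156 = 0;  Δ = 0.4927;  z = -0.4271 or 0.2682 → z<0 root = -0.4271
x = 0.0523, y = 0.0366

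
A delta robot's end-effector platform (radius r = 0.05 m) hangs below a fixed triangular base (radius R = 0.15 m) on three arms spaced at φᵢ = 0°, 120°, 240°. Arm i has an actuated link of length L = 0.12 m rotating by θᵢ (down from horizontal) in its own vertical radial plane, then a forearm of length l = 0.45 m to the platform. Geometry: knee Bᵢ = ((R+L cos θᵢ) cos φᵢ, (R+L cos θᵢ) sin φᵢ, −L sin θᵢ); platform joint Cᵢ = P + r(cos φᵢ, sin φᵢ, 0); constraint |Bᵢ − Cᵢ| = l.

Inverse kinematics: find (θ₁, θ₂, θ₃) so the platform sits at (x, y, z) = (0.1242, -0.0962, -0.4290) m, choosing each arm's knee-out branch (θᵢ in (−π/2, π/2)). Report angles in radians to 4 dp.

rotate P by −φ1: (0.1242, -0.0962, -0.4290)
  A=-0.0242, B=-0.4290, C=(l²−L²−A²−y'²−z²)/(2L)=-0.0241
  γ=atan2(-0.4290,-0.0242)=-1.6271;  ψ=arccos(-0.0561)=1.6269;  θ1=γ+ψ≈-0.0003
φ2=120.0° → target in arm frame (-0.1454, -0.0595)
  e−x'=0.2454;  (l²−L²−(e−x')²−y'²−z²)/2L = -0.2488
  θ2 = atan2(B,A) + arccos(C/0.4942) = 1.0471
φ3=240.0° → target in arm frame (0.0212, 0.1557)
  A cos θ + B sin θ = C:  0.0788·cos θ + -0.4290·sin θ = -0.1099
  √(A²+B²)=0.4362;  θ3 = -1.3892+1.8255 ≈ 0.4364

θ₁ = -0.0003, θ₂ = 1.0471, θ₃ = 0.4364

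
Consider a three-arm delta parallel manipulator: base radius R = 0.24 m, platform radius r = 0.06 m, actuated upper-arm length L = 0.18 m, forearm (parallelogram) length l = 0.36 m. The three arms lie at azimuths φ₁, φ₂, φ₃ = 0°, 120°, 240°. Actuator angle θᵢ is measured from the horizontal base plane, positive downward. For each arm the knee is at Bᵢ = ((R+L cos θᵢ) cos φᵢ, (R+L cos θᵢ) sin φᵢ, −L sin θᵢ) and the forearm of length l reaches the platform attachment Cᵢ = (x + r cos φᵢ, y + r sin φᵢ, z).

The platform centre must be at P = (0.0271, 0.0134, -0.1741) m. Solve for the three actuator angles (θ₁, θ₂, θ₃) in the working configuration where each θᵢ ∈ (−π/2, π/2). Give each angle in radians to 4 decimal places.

θ₁ = 0.1744, θ₂ = 0.4363, θ₃ = 0.6112

rotate P by −φ1: (0.0271, 0.0134, -0.1741)
  A=0.1529, B=-0.1741, C=(l²−L²−A²−y'²−z²)/(2L)=0.1204
  √(A²+B²)=0.2317;  θ1 = -0.8501+1.0246 ≈ 0.1744
rotate P by −φ2: (-0.0019, -0.0302, -0.1741)
  A=0.1819, B=-0.1741, C=(l²−L²−A²−y'²−z²)/(2L)=0.0913
  θ2 = atan2(B,A) + arccos(C/0.2518) = 0.4363
arm 3 (φ=240.0°): x'=-0.0252, y'=0.0168
  A cos θ + B sin θ = C:  0.2052·cos θ + -0.1741·sin θ = 0.0681
  √(A²+B²)=0.2691;  θ3 = -0.7037+1.3149 ≈ 0.6112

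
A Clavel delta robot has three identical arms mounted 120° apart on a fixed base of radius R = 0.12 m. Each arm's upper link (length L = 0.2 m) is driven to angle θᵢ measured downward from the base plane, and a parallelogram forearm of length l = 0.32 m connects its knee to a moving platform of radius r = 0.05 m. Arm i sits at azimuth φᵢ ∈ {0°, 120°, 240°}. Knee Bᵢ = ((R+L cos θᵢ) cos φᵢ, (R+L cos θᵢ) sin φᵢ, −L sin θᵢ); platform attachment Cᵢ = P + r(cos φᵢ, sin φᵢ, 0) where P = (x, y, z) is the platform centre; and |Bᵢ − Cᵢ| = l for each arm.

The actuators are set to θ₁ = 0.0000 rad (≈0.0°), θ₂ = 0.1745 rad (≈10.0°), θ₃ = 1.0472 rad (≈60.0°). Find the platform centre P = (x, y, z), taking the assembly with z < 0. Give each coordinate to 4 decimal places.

O1 = (0.2700·cos0.0°, 0.2700·sin0.0°, 0.0000) = (0.2700, 0.0000, 0.0000)
arm 2 at φ=120.0°: ρ2 = 0.2670;  O2 = (-0.1335, 0.2312, -0.0347)
arm 3 at φ=240.0°: ρ3 = 0.1700;  O3 = (-0.0850, -0.1472, -0.1732)
|O₂|²−|O₁|² = -0.0004;  |O₃|²−|O₁|² = -0.0140
linear system: -0.8070x+0.4624y = -0.0004−-0.0694z; -0.7100x+-0.2944y = -0.0140−-0.3464z
det = 0.5659;  x = 0.0117+-0.3192z,  y = 0.0194+-0.4068z
sphere 1 gives Az²+Bz+C=0 with A=1.2674, B=0.1491, C=-0.0353;  B²−4AC=0.2011;  roots -0.2357, 0.1181;  negative root z = -0.2357
x = 0.0869, y = 0.1153

(0.0869, 0.1153, -0.2357)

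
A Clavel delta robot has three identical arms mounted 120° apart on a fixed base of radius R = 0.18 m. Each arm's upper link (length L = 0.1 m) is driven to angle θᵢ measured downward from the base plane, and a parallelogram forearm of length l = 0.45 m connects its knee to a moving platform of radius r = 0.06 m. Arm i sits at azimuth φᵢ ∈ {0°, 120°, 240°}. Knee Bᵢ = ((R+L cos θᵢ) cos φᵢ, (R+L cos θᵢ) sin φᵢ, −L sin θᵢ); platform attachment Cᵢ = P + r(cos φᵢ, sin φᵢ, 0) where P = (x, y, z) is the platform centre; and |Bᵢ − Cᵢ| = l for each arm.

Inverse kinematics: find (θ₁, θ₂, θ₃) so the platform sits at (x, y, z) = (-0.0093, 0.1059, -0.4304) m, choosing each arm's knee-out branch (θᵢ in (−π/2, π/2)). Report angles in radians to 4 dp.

θ₁ = 0.5240, θ₂ = 0.0005, θ₃ = 0.8729

φ1=0.0° → target in arm frame (-0.0093, 0.1059)
  e−x'=0.1293;  (l²−L²−(e−x')²−y'²−z²)/2L = -0.1034
  θ1 = atan2(B,A) + arccos(C/0.4494) = 0.5240
rotate P by −φ2: (0.0964, -0.0449, -0.4304)
  e−x'=0.0236;  (l²−L²−(e−x')²−y'²−z²)/2L = 0.0234
  θ2 = atan2(B,A) + arccos(C/0.4310) = 0.0005
rotate P by −φ3: (-0.0871, -0.0610, -0.4304)
  A=0.2071, B=-0.4304, C=(l²−L²−A²−y'²−z²)/(2L)=-0.1967
  θ3 = atan2(B,A) + arccos(C/0.4776) = 0.8729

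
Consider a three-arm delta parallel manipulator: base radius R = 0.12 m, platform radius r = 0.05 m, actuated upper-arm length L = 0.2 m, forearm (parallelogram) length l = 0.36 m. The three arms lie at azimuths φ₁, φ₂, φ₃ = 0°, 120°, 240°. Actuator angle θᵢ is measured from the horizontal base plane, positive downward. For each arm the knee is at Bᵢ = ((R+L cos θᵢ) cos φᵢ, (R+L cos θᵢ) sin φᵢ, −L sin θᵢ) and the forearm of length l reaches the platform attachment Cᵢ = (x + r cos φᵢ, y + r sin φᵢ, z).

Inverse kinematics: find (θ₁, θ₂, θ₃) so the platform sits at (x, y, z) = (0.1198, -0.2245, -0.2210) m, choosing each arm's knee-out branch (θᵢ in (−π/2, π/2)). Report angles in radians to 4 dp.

rotate P by −φ1: (0.1198, -0.2245, -0.2210)
  A cos θ + B sin θ = C:  -0.0498·cos θ + -0.2210·sin θ = -0.0303
  θ1 = atan2(B,A) + arccos(C/0.2265) = -0.0875
arm 2 (φ=120.0°): x'=-0.2543, y'=0.0085
  e−x'=0.3243;  (l²−L²−(e−x')²−y'²−z²)/2L = -0.1612
  √(A²+B²)=0.3925;  θ2 = -0.5981+1.9942 ≈ 1.3960
arm 3 (φ=240.0°): x'=0.1345, y'=0.2160
  A cos θ + B sin θ = C:  -0.0645·cos θ + -0.2210·sin θ = -0.0252
  γ=atan2(-0.2210,-0.0645)=-1.8549;  ψ=arccos(-0.1092)=1.6803;  θ3=γ+ψ≈-0.1746

θ₁ = -0.0875, θ₂ = 1.3960, θ₃ = -0.1746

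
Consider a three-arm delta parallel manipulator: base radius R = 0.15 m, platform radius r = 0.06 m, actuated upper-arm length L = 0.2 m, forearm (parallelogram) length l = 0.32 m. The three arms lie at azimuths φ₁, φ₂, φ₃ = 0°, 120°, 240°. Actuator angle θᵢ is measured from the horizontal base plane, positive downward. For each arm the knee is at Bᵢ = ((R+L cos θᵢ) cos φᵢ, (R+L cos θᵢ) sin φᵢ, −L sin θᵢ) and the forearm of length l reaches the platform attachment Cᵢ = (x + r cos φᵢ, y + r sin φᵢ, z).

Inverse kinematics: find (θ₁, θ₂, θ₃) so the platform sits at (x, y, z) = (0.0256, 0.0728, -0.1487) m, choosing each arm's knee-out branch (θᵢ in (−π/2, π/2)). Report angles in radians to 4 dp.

θ₁ = -0.0872, θ₂ = -0.3489, θ₃ = 0.6982

rotate P by −φ1: (0.0256, 0.0728, -0.1487)
  e−x'=0.0644;  (l²−L²−(e−x')²−y'²−z²)/2L = 0.0771
  γ=atan2(-0.1487,0.0644)=-1.1621;  ψ=arccos(0.4758)=1.0749;  θ1=γ+ψ≈-0.0872
arm 2 (φ=120.0°): x'=0.0502, y'=-0.0586
  A=0.0398, B=-0.1487, C=(l²−L²−A²−y'²−z²)/(2L)=0.0882
  √(A²+B²)=0.1539;  θ2 = -1.3096+0.9607 ≈ -0.3489
arm 3 (φ=240.0°): x'=-0.0758, y'=-0.0142
  A cos θ + B sin θ = C:  0.1658·cos θ + -0.1487·sin θ = 0.0315
  θ3 = atan2(B,A) + arccos(C/0.2227) = 0.6982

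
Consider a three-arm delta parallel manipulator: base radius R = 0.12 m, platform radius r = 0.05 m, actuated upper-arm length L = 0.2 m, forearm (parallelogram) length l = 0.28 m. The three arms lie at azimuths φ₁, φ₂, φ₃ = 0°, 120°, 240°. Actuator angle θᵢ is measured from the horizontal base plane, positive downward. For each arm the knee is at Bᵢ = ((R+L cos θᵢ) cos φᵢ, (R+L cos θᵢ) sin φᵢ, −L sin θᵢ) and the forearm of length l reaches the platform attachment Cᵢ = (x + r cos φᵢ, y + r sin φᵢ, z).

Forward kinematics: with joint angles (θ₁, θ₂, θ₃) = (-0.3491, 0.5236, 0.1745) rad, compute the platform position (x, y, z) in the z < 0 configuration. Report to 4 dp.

φ1=0.0°: virtual centre (0.2579, 0.0000, 0.0684), radius l
φ2=120.0°: virtual centre (-0.1216, 0.2106, -0.1000), radius l
arm 3 at φ=240.0°: (R−r)+L cos θ3 = 0.2670;  centre 3 = (-0.1335, -0.2312, -0.0347)
|centre ₂|²−|centre ₁|² = -0.0021;  |centre ₃|²−|centre ₁|² = 0.0013
linear system: -0.7591x+0.4212y = -0.0021−-0.3368z; -0.7828x+-0.4624y = 0.0013−-0.2063z
det = 0.6808;  x = 0.0006+-0.3564z,  y = -0.0038+0.1573z
into |P−centre ₁|² = l²: 1.1518z² + 0.0454z + -0.0075 = 0;  Δ = 0.0366;  z = -0.1027 or 0.0633 → z<0 root = -0.1027
x = 0.0372, y = -0.0199

(0.0372, -0.0199, -0.1027)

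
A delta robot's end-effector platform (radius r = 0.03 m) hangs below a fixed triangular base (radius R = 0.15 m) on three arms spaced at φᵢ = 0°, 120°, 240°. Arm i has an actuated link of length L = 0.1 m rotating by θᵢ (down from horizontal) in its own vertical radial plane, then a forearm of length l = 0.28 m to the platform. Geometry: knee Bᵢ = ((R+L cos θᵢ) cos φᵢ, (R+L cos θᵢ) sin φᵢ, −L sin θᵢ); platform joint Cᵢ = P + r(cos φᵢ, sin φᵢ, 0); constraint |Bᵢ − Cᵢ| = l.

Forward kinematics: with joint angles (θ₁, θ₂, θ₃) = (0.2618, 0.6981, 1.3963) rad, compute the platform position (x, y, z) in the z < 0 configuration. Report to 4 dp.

φ1=0.0°: virtual centre (0.2166, 0.0000, -0.0259), radius l
φ2=120.0°: virtual centre (-0.0983, 0.1703, -0.0643), radius l
arm 3 at φ=240.0°: e+L cos θ3 = 0.1374;  S3 = (-0.0687, -0.1190, -0.0985)
subtract pairs → two planes through P
linear system: -0.6298x+0.3405y = -0.0048−-0.0768z; -0.5705x+-0.2379y = -0.0190−-0.1452z
det = 0.3441;  x = 0.0221+-0.1968z,  y = 0.0268+-0.1384z
quadratic in z: (1.0579)z²+(0.1209)z+(-0.0392)=0, √Δ=0.4248 → z ∈ {-0.2579, 0.1437}; z = -0.2579 (taking z<0)
x = 0.0729, y = 0.0625

(0.0729, 0.0625, -0.2579)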